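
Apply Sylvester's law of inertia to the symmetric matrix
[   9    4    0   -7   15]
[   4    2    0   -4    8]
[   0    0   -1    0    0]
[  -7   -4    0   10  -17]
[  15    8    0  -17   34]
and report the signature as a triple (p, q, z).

step 0: pivot 9 → sign +
step 1: pivot 2/9 → sign +
step 2: pivot -1 → sign −
step 3: pivot 1 → sign +
step 4: pivot 1 → sign +
signature = (4, 1, 0)

Answer: (4, 1, 0)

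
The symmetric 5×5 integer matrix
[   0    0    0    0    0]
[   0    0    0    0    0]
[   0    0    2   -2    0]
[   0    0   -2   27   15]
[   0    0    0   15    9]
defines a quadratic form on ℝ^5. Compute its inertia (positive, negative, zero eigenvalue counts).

step 0: pivot 2 → sign +
step 1: pivot 25 → sign +
step 2: row/col 2 already zero → sign 0
step 3: row/col 3 already zero → sign 0
step 4: row/col 4 already zero → sign 0
signature = (2, 0, 3)

Answer: (2, 0, 3)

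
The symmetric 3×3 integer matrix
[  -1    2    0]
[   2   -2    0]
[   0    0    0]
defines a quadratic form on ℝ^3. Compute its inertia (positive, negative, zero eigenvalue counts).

Answer: (1, 1, 1)

Derivation:
step 0: pivot -1 → sign −
step 1: pivot 2 → sign +
step 2: row/col 2 already zero → sign 0
signature = (1, 1, 1)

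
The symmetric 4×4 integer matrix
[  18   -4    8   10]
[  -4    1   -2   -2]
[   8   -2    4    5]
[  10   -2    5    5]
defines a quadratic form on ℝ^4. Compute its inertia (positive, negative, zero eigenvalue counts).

Answer: (3, 1, 0)

Derivation:
step 0: pivot 18 → sign +
step 1: pivot 1/9 → sign +
step 2: pivot -1 → sign −
step 3: pivot 1 → sign +
signature = (3, 1, 0)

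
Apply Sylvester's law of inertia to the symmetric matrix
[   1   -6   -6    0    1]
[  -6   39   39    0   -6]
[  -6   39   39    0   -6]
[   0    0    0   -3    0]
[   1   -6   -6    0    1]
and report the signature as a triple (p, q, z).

Answer: (2, 1, 2)

Derivation:
step 0: pivot 1 → sign +
step 1: pivot 3 → sign +
step 2: pivot -3 → sign −
step 3: row/col 3 already zero → sign 0
step 4: row/col 4 already zero → sign 0
signature = (2, 1, 2)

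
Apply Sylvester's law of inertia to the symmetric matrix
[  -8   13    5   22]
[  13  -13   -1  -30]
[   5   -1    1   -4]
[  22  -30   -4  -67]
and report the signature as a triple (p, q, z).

Answer: (1, 3, 0)

Derivation:
step 0: pivot -8 → sign −
step 1: pivot 65/8 → sign +
step 2: pivot -138/65 → sign −
step 3: pivot -3/23 → sign −
signature = (1, 3, 0)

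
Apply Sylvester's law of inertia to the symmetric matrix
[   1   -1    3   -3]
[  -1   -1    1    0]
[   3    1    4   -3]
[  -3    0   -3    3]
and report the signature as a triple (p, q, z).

Answer: (2, 2, 0)

Derivation:
step 0: pivot 1 → sign +
step 1: pivot -2 → sign −
step 2: pivot 3 → sign +
step 3: pivot -3/2 → sign −
signature = (2, 2, 0)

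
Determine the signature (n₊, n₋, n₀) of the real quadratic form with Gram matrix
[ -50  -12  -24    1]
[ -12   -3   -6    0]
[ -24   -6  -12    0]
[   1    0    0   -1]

Answer: (0, 3, 1)

Derivation:
step 0: pivot -50 → sign −
step 1: pivot -3/25 → sign −
step 2: pivot -1/2 → sign −
step 3: row/col 3 already zero → sign 0
signature = (0, 3, 1)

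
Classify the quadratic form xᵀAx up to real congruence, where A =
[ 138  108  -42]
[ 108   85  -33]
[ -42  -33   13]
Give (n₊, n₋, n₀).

step 0: pivot 138 → sign +
step 1: pivot 11/23 → sign +
step 2: pivot 2/11 → sign +
signature = (3, 0, 0)

Answer: (3, 0, 0)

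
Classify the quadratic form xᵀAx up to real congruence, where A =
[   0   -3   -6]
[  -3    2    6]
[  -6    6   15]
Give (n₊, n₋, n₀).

Answer: (1, 2, 0)

Derivation:
step 0: pivot 2 → sign +
step 1: pivot -9/2 → sign −
step 2: pivot -1 → sign −
signature = (1, 2, 0)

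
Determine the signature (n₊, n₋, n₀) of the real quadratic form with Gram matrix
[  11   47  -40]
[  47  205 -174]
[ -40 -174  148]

Answer: (3, 0, 0)

Derivation:
step 0: pivot 11 → sign +
step 1: pivot 46/11 → sign +
step 2: pivot 6/23 → sign +
signature = (3, 0, 0)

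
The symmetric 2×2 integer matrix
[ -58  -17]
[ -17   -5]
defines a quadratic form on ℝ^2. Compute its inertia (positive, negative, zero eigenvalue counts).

step 0: pivot -58 → sign −
step 1: pivot -1/58 → sign −
signature = (0, 2, 0)

Answer: (0, 2, 0)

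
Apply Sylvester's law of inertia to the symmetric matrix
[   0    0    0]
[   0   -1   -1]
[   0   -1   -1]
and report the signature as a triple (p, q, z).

Answer: (0, 1, 2)

Derivation:
step 0: pivot -1 → sign −
step 1: row/col 1 already zero → sign 0
step 2: row/col 2 already zero → sign 0
signature = (0, 1, 2)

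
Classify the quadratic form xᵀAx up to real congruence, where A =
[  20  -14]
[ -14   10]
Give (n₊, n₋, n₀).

step 0: pivot 20 → sign +
step 1: pivot 1/5 → sign +
signature = (2, 0, 0)

Answer: (2, 0, 0)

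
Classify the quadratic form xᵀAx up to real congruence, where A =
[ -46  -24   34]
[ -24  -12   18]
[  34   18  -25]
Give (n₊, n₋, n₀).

Answer: (1, 1, 1)

Derivation:
step 0: pivot -46 → sign −
step 1: pivot 12/23 → sign +
step 2: row/col 2 already zero → sign 0
signature = (1, 1, 1)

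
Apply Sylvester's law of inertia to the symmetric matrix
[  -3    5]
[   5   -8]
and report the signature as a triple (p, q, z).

Answer: (1, 1, 0)

Derivation:
step 0: pivot -3 → sign −
step 1: pivot 1/3 → sign +
signature = (1, 1, 0)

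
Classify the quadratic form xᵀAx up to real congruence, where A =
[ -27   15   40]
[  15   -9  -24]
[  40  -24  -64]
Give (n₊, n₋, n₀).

step 0: pivot -27 → sign −
step 1: pivot -2/3 → sign −
step 2: row/col 2 already zero → sign 0
signature = (0, 2, 1)

Answer: (0, 2, 1)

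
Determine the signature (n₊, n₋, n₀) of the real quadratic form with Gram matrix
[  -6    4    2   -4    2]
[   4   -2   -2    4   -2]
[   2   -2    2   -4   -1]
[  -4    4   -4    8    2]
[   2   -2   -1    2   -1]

Answer: (2, 2, 1)

Derivation:
step 0: pivot -6 → sign −
step 1: pivot 2/3 → sign +
step 2: pivot 2 → sign +
step 3: pivot -3/2 → sign −
step 4: row/col 4 already zero → sign 0
signature = (2, 2, 1)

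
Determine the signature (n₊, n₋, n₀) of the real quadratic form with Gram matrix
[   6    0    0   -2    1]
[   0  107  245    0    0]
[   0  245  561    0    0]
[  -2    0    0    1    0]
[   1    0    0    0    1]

Answer: (5, 0, 0)

Derivation:
step 0: pivot 6 → sign +
step 1: pivot 107 → sign +
step 2: pivot 2/107 → sign +
step 3: pivot 1/3 → sign +
step 4: pivot 1/2 → sign +
signature = (5, 0, 0)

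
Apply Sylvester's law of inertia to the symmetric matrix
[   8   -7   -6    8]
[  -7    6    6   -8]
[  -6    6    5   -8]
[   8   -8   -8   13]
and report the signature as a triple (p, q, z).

Answer: (3, 1, 0)

Derivation:
step 0: pivot 8 → sign +
step 1: pivot -1/8 → sign −
step 2: pivot 5 → sign +
step 3: pivot 1/5 → sign +
signature = (3, 1, 0)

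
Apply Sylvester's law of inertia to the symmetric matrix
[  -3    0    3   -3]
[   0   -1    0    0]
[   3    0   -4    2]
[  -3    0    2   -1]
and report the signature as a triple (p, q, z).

step 0: pivot -3 → sign −
step 1: pivot -1 → sign −
step 2: pivot -1 → sign −
step 3: pivot 3 → sign +
signature = (1, 3, 0)

Answer: (1, 3, 0)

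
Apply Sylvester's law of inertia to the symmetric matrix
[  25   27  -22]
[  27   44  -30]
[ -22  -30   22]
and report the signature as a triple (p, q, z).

Answer: (3, 0, 0)

Derivation:
step 0: pivot 25 → sign +
step 1: pivot 371/25 → sign +
step 2: pivot 6/371 → sign +
signature = (3, 0, 0)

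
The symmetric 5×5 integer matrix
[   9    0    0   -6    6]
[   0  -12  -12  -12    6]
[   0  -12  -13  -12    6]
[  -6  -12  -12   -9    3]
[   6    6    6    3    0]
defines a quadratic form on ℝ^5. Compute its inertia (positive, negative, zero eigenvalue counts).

step 0: pivot 9 → sign +
step 1: pivot -12 → sign −
step 2: pivot -1 → sign −
step 3: pivot -1 → sign −
step 4: row/col 4 already zero → sign 0
signature = (1, 3, 1)

Answer: (1, 3, 1)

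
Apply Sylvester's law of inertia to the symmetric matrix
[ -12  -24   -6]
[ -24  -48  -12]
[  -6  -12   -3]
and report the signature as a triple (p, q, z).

Answer: (0, 1, 2)

Derivation:
step 0: pivot -12 → sign −
step 1: row/col 1 already zero → sign 0
step 2: row/col 2 already zero → sign 0
signature = (0, 1, 2)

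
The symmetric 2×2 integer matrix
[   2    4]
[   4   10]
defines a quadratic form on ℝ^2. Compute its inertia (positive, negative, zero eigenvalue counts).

step 0: pivot 2 → sign +
step 1: pivot 2 → sign +
signature = (2, 0, 0)

Answer: (2, 0, 0)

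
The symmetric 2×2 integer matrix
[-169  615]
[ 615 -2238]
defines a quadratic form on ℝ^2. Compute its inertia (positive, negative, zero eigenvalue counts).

step 0: pivot -169 → sign −
step 1: pivot 3/169 → sign +
signature = (1, 1, 0)

Answer: (1, 1, 0)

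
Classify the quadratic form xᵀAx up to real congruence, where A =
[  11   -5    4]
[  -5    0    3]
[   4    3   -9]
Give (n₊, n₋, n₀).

Answer: (1, 2, 0)

Derivation:
step 0: pivot 11 → sign +
step 1: pivot -25/11 → sign −
step 2: pivot -6/25 → sign −
signature = (1, 2, 0)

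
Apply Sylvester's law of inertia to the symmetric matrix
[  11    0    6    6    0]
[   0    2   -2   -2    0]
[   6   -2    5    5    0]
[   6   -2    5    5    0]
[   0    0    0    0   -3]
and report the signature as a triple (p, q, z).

Answer: (2, 2, 1)

Derivation:
step 0: pivot 11 → sign +
step 1: pivot 2 → sign +
step 2: pivot -3/11 → sign −
step 3: pivot -3 → sign −
step 4: row/col 4 already zero → sign 0
signature = (2, 2, 1)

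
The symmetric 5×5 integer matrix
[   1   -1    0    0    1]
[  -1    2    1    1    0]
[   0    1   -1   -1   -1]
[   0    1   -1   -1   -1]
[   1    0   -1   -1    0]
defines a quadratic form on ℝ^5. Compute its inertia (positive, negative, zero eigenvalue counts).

step 0: pivot 1 → sign +
step 1: pivot 1 → sign +
step 2: pivot -2 → sign −
step 3: row/col 3 already zero → sign 0
step 4: row/col 4 already zero → sign 0
signature = (2, 1, 2)

Answer: (2, 1, 2)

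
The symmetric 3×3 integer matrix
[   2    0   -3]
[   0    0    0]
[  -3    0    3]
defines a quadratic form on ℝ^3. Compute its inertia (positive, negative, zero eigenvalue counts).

step 0: pivot 2 → sign +
step 1: pivot -3/2 → sign −
step 2: row/col 2 already zero → sign 0
signature = (1, 1, 1)

Answer: (1, 1, 1)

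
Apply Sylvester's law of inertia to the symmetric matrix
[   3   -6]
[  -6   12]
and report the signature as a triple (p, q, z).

Answer: (1, 0, 1)

Derivation:
step 0: pivot 3 → sign +
step 1: row/col 1 already zero → sign 0
signature = (1, 0, 1)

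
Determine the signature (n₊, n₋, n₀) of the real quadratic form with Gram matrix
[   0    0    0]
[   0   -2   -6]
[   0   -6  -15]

step 0: pivot -2 → sign −
step 1: pivot 3 → sign +
step 2: row/col 2 already zero → sign 0
signature = (1, 1, 1)

Answer: (1, 1, 1)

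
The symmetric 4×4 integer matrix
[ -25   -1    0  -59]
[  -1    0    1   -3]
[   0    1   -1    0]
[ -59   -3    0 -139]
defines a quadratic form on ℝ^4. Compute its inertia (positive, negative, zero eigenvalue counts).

Answer: (1, 3, 0)

Derivation:
step 0: pivot -25 → sign −
step 1: pivot 1/25 → sign +
step 2: pivot -26 → sign −
step 3: pivot -2/13 → sign −
signature = (1, 3, 0)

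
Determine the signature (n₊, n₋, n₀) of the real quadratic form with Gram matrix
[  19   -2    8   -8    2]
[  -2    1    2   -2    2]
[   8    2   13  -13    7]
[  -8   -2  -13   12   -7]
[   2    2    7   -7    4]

Answer: (3, 2, 0)

Derivation:
step 0: pivot 19 → sign +
step 1: pivot 15/19 → sign +
step 2: pivot -3/5 → sign −
step 3: pivot -1 → sign −
step 4: pivot 3 → sign +
signature = (3, 2, 0)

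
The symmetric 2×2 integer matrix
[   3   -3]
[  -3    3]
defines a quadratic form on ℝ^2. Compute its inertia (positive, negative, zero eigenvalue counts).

step 0: pivot 3 → sign +
step 1: row/col 1 already zero → sign 0
signature = (1, 0, 1)

Answer: (1, 0, 1)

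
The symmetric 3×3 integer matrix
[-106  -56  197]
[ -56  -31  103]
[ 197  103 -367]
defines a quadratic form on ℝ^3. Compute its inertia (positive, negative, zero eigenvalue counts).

Answer: (0, 3, 0)

Derivation:
step 0: pivot -106 → sign −
step 1: pivot -75/53 → sign −
step 2: pivot -3/50 → sign −
signature = (0, 3, 0)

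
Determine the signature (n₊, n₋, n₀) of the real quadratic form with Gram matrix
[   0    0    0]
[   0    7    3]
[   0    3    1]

step 0: pivot 7 → sign +
step 1: pivot -2/7 → sign −
step 2: row/col 2 already zero → sign 0
signature = (1, 1, 1)

Answer: (1, 1, 1)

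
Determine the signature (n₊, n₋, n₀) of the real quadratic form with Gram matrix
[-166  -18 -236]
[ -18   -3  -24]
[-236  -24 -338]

step 0: pivot -166 → sign −
step 1: pivot -87/83 → sign −
step 2: pivot -2/29 → sign −
signature = (0, 3, 0)

Answer: (0, 3, 0)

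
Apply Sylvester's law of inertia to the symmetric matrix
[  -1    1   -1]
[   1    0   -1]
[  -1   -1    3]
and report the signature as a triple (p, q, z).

Answer: (1, 1, 1)

Derivation:
step 0: pivot -1 → sign −
step 1: pivot 1 → sign +
step 2: row/col 2 already zero → sign 0
signature = (1, 1, 1)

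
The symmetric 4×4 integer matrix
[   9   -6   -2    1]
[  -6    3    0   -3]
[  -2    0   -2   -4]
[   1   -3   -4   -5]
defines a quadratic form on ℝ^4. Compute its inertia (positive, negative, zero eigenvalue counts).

Answer: (2, 2, 0)

Derivation:
step 0: pivot 9 → sign +
step 1: pivot -1 → sign −
step 2: pivot -2/3 → sign −
step 3: pivot 1 → sign +
signature = (2, 2, 0)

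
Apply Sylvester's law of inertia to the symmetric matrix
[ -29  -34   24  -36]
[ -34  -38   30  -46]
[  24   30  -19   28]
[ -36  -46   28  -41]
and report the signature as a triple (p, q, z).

Answer: (1, 3, 0)

Derivation:
step 0: pivot -29 → sign −
step 1: pivot 54/29 → sign +
step 2: pivot -1 → sign −
step 3: pivot -1/27 → sign −
signature = (1, 3, 0)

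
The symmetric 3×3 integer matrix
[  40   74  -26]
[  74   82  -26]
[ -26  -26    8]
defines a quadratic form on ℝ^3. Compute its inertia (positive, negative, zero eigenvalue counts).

step 0: pivot 40 → sign +
step 1: pivot -549/10 → sign −
step 2: pivot -2/549 → sign −
signature = (1, 2, 0)

Answer: (1, 2, 0)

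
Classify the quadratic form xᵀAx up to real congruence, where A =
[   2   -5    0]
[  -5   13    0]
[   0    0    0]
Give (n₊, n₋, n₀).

step 0: pivot 2 → sign +
step 1: pivot 1/2 → sign +
step 2: row/col 2 already zero → sign 0
signature = (2, 0, 1)

Answer: (2, 0, 1)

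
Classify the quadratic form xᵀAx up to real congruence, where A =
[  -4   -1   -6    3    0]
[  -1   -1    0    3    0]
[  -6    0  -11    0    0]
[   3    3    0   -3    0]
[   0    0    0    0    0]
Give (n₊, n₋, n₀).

Answer: (2, 2, 1)

Derivation:
step 0: pivot -4 → sign −
step 1: pivot -3/4 → sign −
step 2: pivot 1 → sign +
step 3: pivot 6 → sign +
step 4: row/col 4 already zero → sign 0
signature = (2, 2, 1)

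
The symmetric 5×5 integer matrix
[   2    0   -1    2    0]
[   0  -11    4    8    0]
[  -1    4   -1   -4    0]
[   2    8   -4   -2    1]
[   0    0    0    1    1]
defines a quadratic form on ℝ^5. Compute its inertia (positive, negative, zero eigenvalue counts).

Answer: (3, 2, 0)

Derivation:
step 0: pivot 2 → sign +
step 1: pivot -11 → sign −
step 2: pivot -1/22 → sign −
step 3: pivot 2 → sign +
step 4: pivot 1/2 → sign +
signature = (3, 2, 0)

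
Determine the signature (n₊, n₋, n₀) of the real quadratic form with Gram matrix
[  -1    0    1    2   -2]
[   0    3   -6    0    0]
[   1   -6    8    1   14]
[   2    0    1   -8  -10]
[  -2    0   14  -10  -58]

step 0: pivot -1 → sign −
step 1: pivot 3 → sign +
step 2: pivot -3 → sign −
step 3: pivot -1 → sign −
step 4: pivot -2 → sign −
signature = (1, 4, 0)

Answer: (1, 4, 0)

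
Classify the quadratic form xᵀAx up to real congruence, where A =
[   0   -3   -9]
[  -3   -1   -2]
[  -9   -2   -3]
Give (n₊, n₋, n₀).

step 0: pivot -1 → sign −
step 1: pivot 9 → sign +
step 2: row/col 2 already zero → sign 0
signature = (1, 1, 1)

Answer: (1, 1, 1)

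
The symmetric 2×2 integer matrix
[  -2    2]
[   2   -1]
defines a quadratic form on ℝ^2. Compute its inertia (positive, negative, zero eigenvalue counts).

step 0: pivot -2 → sign −
step 1: pivot 1 → sign +
signature = (1, 1, 0)

Answer: (1, 1, 0)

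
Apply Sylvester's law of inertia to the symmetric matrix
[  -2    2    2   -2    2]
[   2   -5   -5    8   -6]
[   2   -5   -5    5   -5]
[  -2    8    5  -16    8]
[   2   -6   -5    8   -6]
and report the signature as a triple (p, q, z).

step 0: pivot -2 → sign −
step 1: pivot -3 → sign −
step 2: pivot -2 → sign −
step 3: pivot 9/2 → sign +
step 4: pivot -2/9 → sign −
signature = (1, 4, 0)

Answer: (1, 4, 0)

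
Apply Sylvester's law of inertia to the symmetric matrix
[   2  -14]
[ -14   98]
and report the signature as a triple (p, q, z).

Answer: (1, 0, 1)

Derivation:
step 0: pivot 2 → sign +
step 1: row/col 1 already zero → sign 0
signature = (1, 0, 1)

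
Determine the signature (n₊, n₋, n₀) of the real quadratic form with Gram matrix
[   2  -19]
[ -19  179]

step 0: pivot 2 → sign +
step 1: pivot -3/2 → sign −
signature = (1, 1, 0)

Answer: (1, 1, 0)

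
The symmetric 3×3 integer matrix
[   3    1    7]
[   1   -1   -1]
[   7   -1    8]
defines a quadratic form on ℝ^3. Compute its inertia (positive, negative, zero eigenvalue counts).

step 0: pivot 3 → sign +
step 1: pivot -4/3 → sign −
step 2: row/col 2 already zero → sign 0
signature = (1, 1, 1)

Answer: (1, 1, 1)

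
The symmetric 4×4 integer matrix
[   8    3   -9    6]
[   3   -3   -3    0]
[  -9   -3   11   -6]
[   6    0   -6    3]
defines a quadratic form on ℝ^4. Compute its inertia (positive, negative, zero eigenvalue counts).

step 0: pivot 8 → sign +
step 1: pivot -33/8 → sign −
step 2: pivot 10/11 → sign +
step 3: pivot -3/5 → sign −
signature = (2, 2, 0)

Answer: (2, 2, 0)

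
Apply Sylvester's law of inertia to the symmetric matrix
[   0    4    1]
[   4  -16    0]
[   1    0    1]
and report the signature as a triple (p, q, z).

step 0: pivot -16 → sign −
step 1: pivot 1 → sign +
step 2: row/col 2 already zero → sign 0
signature = (1, 1, 1)

Answer: (1, 1, 1)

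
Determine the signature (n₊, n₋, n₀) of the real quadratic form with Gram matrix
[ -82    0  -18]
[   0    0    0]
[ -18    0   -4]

step 0: pivot -82 → sign −
step 1: pivot -2/41 → sign −
step 2: row/col 2 already zero → sign 0
signature = (0, 2, 1)

Answer: (0, 2, 1)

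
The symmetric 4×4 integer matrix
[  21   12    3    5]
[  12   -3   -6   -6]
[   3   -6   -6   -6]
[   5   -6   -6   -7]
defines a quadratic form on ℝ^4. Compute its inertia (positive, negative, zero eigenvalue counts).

Answer: (1, 3, 0)

Derivation:
step 0: pivot 21 → sign +
step 1: pivot -69/7 → sign −
step 2: pivot -9/23 → sign −
step 3: pivot -1/9 → sign −
signature = (1, 3, 0)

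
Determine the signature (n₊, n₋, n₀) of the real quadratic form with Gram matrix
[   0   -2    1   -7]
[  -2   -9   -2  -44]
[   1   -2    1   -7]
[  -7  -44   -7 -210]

Answer: (1, 3, 0)

Derivation:
step 0: pivot -9 → sign −
step 1: pivot 4/9 → sign +
step 2: pivot -13/4 → sign −
step 3: pivot -3/13 → sign −
signature = (1, 3, 0)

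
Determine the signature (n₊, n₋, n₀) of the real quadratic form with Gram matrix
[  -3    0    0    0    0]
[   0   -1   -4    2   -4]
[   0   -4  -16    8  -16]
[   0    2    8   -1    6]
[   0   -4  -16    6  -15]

step 0: pivot -3 → sign −
step 1: pivot -1 → sign −
step 2: pivot 3 → sign +
step 3: pivot -1/3 → sign −
step 4: row/col 4 already zero → sign 0
signature = (1, 3, 1)

Answer: (1, 3, 1)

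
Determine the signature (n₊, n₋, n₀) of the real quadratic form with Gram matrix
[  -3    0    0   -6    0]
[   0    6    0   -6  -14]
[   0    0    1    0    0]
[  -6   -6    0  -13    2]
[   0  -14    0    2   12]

Answer: (2, 3, 0)

Derivation:
step 0: pivot -3 → sign −
step 1: pivot 6 → sign +
step 2: pivot 1 → sign +
step 3: pivot -7 → sign −
step 4: pivot -2/21 → sign −
signature = (2, 3, 0)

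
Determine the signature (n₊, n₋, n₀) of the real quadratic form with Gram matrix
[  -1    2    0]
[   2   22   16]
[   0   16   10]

Answer: (2, 1, 0)

Derivation:
step 0: pivot -1 → sign −
step 1: pivot 26 → sign +
step 2: pivot 2/13 → sign +
signature = (2, 1, 0)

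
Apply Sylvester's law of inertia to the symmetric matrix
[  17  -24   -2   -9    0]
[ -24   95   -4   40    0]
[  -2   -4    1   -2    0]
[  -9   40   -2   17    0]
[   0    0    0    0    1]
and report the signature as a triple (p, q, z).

step 0: pivot 17 → sign +
step 1: pivot 1039/17 → sign +
step 2: pivot 3/1039 → sign +
step 3: pivot 1 → sign +
step 4: row/col 4 already zero → sign 0
signature = (4, 0, 1)

Answer: (4, 0, 1)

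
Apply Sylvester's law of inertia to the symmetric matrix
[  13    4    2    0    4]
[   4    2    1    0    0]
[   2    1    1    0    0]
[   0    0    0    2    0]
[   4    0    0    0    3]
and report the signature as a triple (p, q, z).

step 0: pivot 13 → sign +
step 1: pivot 10/13 → sign +
step 2: pivot 1/2 → sign +
step 3: pivot 2 → sign +
step 4: pivot -1/5 → sign −
signature = (4, 1, 0)

Answer: (4, 1, 0)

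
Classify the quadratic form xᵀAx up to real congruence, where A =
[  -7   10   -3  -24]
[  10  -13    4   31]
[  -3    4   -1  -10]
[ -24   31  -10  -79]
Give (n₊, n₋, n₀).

Answer: (2, 2, 0)

Derivation:
step 0: pivot -7 → sign −
step 1: pivot 9/7 → sign +
step 2: pivot 2/9 → sign +
step 3: pivot -6 → sign −
signature = (2, 2, 0)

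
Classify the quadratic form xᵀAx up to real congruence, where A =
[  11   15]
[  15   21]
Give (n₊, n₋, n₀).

Answer: (2, 0, 0)

Derivation:
step 0: pivot 11 → sign +
step 1: pivot 6/11 → sign +
signature = (2, 0, 0)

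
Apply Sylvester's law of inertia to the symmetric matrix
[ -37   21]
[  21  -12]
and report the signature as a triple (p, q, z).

step 0: pivot -37 → sign −
step 1: pivot -3/37 → sign −
signature = (0, 2, 0)

Answer: (0, 2, 0)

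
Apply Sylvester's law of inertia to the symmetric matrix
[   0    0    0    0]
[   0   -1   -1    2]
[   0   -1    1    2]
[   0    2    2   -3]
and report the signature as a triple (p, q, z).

Answer: (2, 1, 1)

Derivation:
step 0: pivot -1 → sign −
step 1: pivot 2 → sign +
step 2: pivot 1 → sign +
step 3: row/col 3 already zero → sign 0
signature = (2, 1, 1)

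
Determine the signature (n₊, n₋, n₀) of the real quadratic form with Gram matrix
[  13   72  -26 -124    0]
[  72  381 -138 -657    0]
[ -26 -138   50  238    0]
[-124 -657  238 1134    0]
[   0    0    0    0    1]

Answer: (4, 1, 0)

Derivation:
step 0: pivot 13 → sign +
step 1: pivot -231/13 → sign −
step 2: pivot 2/77 → sign +
step 3: pivot 1 → sign +
step 4: pivot 1 → sign +
signature = (4, 1, 0)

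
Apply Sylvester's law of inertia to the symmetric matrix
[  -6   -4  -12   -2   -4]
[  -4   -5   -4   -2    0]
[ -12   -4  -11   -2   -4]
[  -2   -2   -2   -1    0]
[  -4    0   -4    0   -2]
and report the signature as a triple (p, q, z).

step 0: pivot -6 → sign −
step 1: pivot -7/3 → sign −
step 2: pivot 139/7 → sign +
step 3: pivot -25/139 → sign −
step 4: pivot 6/25 → sign +
signature = (2, 3, 0)

Answer: (2, 3, 0)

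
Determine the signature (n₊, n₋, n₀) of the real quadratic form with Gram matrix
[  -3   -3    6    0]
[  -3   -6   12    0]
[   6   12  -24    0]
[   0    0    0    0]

step 0: pivot -3 → sign −
step 1: pivot -3 → sign −
step 2: row/col 2 already zero → sign 0
step 3: row/col 3 already zero → sign 0
signature = (0, 2, 2)

Answer: (0, 2, 2)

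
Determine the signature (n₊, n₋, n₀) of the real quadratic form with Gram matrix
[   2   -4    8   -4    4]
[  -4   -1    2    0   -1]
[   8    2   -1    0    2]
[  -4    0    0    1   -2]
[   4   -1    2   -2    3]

step 0: pivot 2 → sign +
step 1: pivot -9 → sign −
step 2: pivot 3 → sign +
step 3: pivot 1/9 → sign +
step 4: row/col 4 already zero → sign 0
signature = (3, 1, 1)

Answer: (3, 1, 1)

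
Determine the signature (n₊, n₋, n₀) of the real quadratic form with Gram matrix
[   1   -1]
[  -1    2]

step 0: pivot 1 → sign +
step 1: pivot 1 → sign +
signature = (2, 0, 0)

Answer: (2, 0, 0)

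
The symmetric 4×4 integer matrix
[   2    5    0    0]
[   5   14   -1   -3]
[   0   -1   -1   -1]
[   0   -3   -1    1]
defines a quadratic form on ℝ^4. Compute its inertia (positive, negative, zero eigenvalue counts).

Answer: (3, 1, 0)

Derivation:
step 0: pivot 2 → sign +
step 1: pivot 3/2 → sign +
step 2: pivot -5/3 → sign −
step 3: pivot 2/5 → sign +
signature = (3, 1, 0)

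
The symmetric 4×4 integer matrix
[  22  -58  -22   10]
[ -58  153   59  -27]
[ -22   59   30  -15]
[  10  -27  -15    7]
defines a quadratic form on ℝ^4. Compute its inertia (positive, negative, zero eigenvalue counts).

Answer: (2, 2, 0)

Derivation:
step 0: pivot 22 → sign +
step 1: pivot 1/11 → sign +
step 2: pivot -3 → sign −
step 3: pivot -2/3 → sign −
signature = (2, 2, 0)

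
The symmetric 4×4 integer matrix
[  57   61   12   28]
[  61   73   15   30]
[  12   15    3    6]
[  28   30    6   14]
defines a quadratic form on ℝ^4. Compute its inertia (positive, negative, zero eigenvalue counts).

Answer: (3, 1, 0)

Derivation:
step 0: pivot 57 → sign +
step 1: pivot 440/57 → sign +
step 2: pivot -57/440 → sign −
step 3: pivot 6/19 → sign +
signature = (3, 1, 0)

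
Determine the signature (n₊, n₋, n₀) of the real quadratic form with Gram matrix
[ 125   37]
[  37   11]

step 0: pivot 125 → sign +
step 1: pivot 6/125 → sign +
signature = (2, 0, 0)

Answer: (2, 0, 0)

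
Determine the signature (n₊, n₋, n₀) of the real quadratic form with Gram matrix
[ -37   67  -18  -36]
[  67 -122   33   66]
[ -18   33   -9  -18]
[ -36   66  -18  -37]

Answer: (0, 3, 1)

Derivation:
step 0: pivot -37 → sign −
step 1: pivot -25/37 → sign −
step 2: pivot -1 → sign −
step 3: row/col 3 already zero → sign 0
signature = (0, 3, 1)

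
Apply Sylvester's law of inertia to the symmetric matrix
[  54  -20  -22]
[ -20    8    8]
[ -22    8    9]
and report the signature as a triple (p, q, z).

step 0: pivot 54 → sign +
step 1: pivot 16/27 → sign +
step 2: row/col 2 already zero → sign 0
signature = (2, 0, 1)

Answer: (2, 0, 1)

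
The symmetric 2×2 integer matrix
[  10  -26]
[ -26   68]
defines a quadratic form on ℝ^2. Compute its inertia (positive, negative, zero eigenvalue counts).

step 0: pivot 10 → sign +
step 1: pivot 2/5 → sign +
signature = (2, 0, 0)

Answer: (2, 0, 0)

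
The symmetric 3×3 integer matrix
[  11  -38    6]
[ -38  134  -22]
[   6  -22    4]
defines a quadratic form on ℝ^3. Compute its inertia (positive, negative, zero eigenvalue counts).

Answer: (3, 0, 0)

Derivation:
step 0: pivot 11 → sign +
step 1: pivot 30/11 → sign +
step 2: pivot 2/15 → sign +
signature = (3, 0, 0)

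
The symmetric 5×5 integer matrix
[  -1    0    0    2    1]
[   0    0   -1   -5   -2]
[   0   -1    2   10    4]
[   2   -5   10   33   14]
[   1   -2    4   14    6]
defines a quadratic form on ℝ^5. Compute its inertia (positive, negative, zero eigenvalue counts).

step 0: pivot -1 → sign −
step 1: pivot 2 → sign +
step 2: pivot -1/2 → sign −
step 3: pivot -13 → sign −
step 4: pivot 3/13 → sign +
signature = (2, 3, 0)

Answer: (2, 3, 0)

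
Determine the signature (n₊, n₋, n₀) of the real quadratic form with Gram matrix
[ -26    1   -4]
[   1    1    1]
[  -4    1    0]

step 0: pivot -26 → sign −
step 1: pivot 27/26 → sign +
step 2: pivot -2/27 → sign −
signature = (1, 2, 0)

Answer: (1, 2, 0)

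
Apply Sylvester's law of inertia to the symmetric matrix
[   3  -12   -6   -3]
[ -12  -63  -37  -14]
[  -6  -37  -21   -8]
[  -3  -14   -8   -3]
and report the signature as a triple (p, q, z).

step 0: pivot 3 → sign +
step 1: pivot -111 → sign −
step 2: pivot 58/111 → sign +
step 3: pivot -2/29 → sign −
signature = (2, 2, 0)

Answer: (2, 2, 0)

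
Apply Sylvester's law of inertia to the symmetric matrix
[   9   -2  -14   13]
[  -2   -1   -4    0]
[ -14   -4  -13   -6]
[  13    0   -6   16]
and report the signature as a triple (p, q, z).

Answer: (3, 1, 0)

Derivation:
step 0: pivot 9 → sign +
step 1: pivot -13/9 → sign −
step 2: pivot 3/13 → sign +
step 3: pivot 3 → sign +
signature = (3, 1, 0)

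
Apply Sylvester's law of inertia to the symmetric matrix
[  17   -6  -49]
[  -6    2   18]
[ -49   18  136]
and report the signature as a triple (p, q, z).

step 0: pivot 17 → sign +
step 1: pivot -2/17 → sign −
step 2: pivot -1 → sign −
signature = (1, 2, 0)

Answer: (1, 2, 0)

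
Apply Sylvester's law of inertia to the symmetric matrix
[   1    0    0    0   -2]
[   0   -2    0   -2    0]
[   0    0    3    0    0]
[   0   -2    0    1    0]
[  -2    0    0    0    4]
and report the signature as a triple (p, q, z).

step 0: pivot 1 → sign +
step 1: pivot -2 → sign −
step 2: pivot 3 → sign +
step 3: pivot 3 → sign +
step 4: row/col 4 already zero → sign 0
signature = (3, 1, 1)

Answer: (3, 1, 1)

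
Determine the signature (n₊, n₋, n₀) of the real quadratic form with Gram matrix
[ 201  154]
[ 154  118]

Answer: (2, 0, 0)

Derivation:
step 0: pivot 201 → sign +
step 1: pivot 2/201 → sign +
signature = (2, 0, 0)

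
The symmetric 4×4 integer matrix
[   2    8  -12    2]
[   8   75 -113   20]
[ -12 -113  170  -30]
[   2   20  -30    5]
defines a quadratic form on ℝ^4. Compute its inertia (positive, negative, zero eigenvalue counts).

Answer: (2, 2, 0)

Derivation:
step 0: pivot 2 → sign +
step 1: pivot 43 → sign +
step 2: pivot -11/43 → sign −
step 3: pivot -3/11 → sign −
signature = (2, 2, 0)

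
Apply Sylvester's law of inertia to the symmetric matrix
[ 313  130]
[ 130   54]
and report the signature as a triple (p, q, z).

Answer: (2, 0, 0)

Derivation:
step 0: pivot 313 → sign +
step 1: pivot 2/313 → sign +
signature = (2, 0, 0)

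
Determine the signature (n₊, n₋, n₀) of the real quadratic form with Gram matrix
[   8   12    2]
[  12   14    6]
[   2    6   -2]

Answer: (1, 2, 0)

Derivation:
step 0: pivot 8 → sign +
step 1: pivot -4 → sign −
step 2: pivot -1/4 → sign −
signature = (1, 2, 0)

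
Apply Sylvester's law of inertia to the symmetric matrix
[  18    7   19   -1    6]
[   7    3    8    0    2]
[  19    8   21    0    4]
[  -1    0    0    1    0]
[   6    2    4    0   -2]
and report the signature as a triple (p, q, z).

step 0: pivot 18 → sign +
step 1: pivot 5/18 → sign +
step 2: pivot -2/5 → sign −
step 3: pivot 1/2 → sign +
step 4: pivot 2 → sign +
signature = (4, 1, 0)

Answer: (4, 1, 0)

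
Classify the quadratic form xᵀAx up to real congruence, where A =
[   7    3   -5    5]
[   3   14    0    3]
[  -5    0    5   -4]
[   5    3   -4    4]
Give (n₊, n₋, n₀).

step 0: pivot 7 → sign +
step 1: pivot 89/7 → sign +
step 2: pivot 95/89 → sign +
step 3: pivot 6/95 → sign +
signature = (4, 0, 0)

Answer: (4, 0, 0)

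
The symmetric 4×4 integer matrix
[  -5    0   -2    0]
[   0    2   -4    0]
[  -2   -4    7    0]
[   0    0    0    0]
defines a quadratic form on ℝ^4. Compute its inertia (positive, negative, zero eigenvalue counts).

Answer: (1, 2, 1)

Derivation:
step 0: pivot -5 → sign −
step 1: pivot 2 → sign +
step 2: pivot -1/5 → sign −
step 3: row/col 3 already zero → sign 0
signature = (1, 2, 1)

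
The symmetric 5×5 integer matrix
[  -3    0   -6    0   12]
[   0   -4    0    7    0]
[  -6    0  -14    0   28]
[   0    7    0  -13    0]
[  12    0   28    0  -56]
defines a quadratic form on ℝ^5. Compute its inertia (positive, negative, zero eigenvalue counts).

step 0: pivot -3 → sign −
step 1: pivot -4 → sign −
step 2: pivot -2 → sign −
step 3: pivot -3/4 → sign −
step 4: row/col 4 already zero → sign 0
signature = (0, 4, 1)

Answer: (0, 4, 1)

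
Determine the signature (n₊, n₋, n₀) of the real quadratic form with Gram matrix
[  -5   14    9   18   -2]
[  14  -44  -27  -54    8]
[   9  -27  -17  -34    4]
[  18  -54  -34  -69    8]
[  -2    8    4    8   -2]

step 0: pivot -5 → sign −
step 1: pivot -24/5 → sign −
step 2: pivot -1/8 → sign −
step 3: pivot -1 → sign −
step 4: pivot 2 → sign +
signature = (1, 4, 0)

Answer: (1, 4, 0)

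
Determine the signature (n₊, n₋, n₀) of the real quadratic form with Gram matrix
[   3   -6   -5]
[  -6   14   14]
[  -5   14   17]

Answer: (3, 0, 0)

Derivation:
step 0: pivot 3 → sign +
step 1: pivot 2 → sign +
step 2: pivot 2/3 → sign +
signature = (3, 0, 0)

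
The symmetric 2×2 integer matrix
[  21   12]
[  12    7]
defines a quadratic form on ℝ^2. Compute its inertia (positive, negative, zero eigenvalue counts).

step 0: pivot 21 → sign +
step 1: pivot 1/7 → sign +
signature = (2, 0, 0)

Answer: (2, 0, 0)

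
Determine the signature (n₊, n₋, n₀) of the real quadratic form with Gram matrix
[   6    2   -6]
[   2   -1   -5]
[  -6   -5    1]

Answer: (2, 1, 0)

Derivation:
step 0: pivot 6 → sign +
step 1: pivot -5/3 → sign −
step 2: pivot 2/5 → sign +
signature = (2, 1, 0)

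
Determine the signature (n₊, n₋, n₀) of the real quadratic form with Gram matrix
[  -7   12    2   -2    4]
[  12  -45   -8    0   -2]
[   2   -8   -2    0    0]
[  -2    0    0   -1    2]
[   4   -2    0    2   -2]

step 0: pivot -7 → sign −
step 1: pivot -171/7 → sign −
step 2: pivot -98/171 → sign −
step 3: pivot 3/49 → sign +
step 4: pivot 2/3 → sign +
signature = (2, 3, 0)

Answer: (2, 3, 0)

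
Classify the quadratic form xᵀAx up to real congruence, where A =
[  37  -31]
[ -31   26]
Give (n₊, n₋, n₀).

step 0: pivot 37 → sign +
step 1: pivot 1/37 → sign +
signature = (2, 0, 0)

Answer: (2, 0, 0)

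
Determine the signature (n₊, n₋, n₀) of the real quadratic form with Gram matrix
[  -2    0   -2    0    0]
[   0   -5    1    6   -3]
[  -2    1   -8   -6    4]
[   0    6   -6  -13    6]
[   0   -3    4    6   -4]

step 0: pivot -2 → sign −
step 1: pivot -5 → sign −
step 2: pivot -29/5 → sign −
step 3: pivot -53/29 → sign −
step 4: pivot -6/53 → sign −
signature = (0, 5, 0)

Answer: (0, 5, 0)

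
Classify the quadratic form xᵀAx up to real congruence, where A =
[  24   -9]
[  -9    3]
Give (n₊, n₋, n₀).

Answer: (1, 1, 0)

Derivation:
step 0: pivot 24 → sign +
step 1: pivot -3/8 → sign −
signature = (1, 1, 0)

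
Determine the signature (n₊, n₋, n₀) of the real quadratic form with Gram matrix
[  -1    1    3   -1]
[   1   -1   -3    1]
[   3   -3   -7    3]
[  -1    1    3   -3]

step 0: pivot -1 → sign −
step 1: pivot 2 → sign +
step 2: pivot -2 → sign −
step 3: row/col 3 already zero → sign 0
signature = (1, 2, 1)

Answer: (1, 2, 1)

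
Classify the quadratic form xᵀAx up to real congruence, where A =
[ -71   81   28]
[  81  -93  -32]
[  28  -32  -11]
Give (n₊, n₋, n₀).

step 0: pivot -71 → sign −
step 1: pivot -42/71 → sign −
step 2: pivot 1/21 → sign +
signature = (1, 2, 0)

Answer: (1, 2, 0)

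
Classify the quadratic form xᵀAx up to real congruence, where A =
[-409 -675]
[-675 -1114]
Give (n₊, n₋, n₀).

Answer: (0, 2, 0)

Derivation:
step 0: pivot -409 → sign −
step 1: pivot -1/409 → sign −
signature = (0, 2, 0)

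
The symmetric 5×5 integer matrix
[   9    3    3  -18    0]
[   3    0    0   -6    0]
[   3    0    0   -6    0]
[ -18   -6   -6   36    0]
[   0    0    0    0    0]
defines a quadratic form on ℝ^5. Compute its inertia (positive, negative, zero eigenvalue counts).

Answer: (1, 1, 3)

Derivation:
step 0: pivot 9 → sign +
step 1: pivot -1 → sign −
step 2: row/col 2 already zero → sign 0
step 3: row/col 3 already zero → sign 0
step 4: row/col 4 already zero → sign 0
signature = (1, 1, 3)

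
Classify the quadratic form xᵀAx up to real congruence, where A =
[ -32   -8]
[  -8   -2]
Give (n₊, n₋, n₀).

Answer: (0, 1, 1)

Derivation:
step 0: pivot -32 → sign −
step 1: row/col 1 already zero → sign 0
signature = (0, 1, 1)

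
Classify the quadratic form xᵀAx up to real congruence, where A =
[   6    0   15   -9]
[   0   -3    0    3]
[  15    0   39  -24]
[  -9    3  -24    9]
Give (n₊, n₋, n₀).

step 0: pivot 6 → sign +
step 1: pivot -3 → sign −
step 2: pivot 3/2 → sign +
step 3: pivot -3 → sign −
signature = (2, 2, 0)

Answer: (2, 2, 0)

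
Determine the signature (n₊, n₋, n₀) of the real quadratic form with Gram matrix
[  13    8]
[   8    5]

step 0: pivot 13 → sign +
step 1: pivot 1/13 → sign +
signature = (2, 0, 0)

Answer: (2, 0, 0)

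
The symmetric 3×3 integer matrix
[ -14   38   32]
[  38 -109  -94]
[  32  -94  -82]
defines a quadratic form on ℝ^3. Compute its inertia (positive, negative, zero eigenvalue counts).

step 0: pivot -14 → sign −
step 1: pivot -41/7 → sign −
step 2: pivot -6/41 → sign −
signature = (0, 3, 0)

Answer: (0, 3, 0)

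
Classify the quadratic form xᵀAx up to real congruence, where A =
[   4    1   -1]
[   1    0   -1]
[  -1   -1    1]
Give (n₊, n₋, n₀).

step 0: pivot 4 → sign +
step 1: pivot -1/4 → sign −
step 2: pivot 3 → sign +
signature = (2, 1, 0)

Answer: (2, 1, 0)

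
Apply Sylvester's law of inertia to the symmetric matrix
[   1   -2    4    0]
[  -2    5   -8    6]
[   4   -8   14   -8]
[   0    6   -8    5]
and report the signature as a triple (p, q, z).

step 0: pivot 1 → sign +
step 1: pivot 1 → sign +
step 2: pivot -2 → sign −
step 3: pivot 1 → sign +
signature = (3, 1, 0)

Answer: (3, 1, 0)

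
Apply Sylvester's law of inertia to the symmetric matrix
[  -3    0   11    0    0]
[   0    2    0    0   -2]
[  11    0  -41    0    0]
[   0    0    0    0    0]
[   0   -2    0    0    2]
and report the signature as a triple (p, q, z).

step 0: pivot -3 → sign −
step 1: pivot 2 → sign +
step 2: pivot -2/3 → sign −
step 3: row/col 3 already zero → sign 0
step 4: row/col 4 already zero → sign 0
signature = (1, 2, 2)

Answer: (1, 2, 2)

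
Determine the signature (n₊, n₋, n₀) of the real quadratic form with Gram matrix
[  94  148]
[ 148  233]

step 0: pivot 94 → sign +
step 1: pivot -1/47 → sign −
signature = (1, 1, 0)

Answer: (1, 1, 0)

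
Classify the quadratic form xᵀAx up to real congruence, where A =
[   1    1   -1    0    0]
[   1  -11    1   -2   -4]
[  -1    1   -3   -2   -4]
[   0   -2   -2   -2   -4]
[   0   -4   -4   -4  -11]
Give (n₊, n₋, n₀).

step 0: pivot 1 → sign +
step 1: pivot -12 → sign −
step 2: pivot -11/3 → sign −
step 3: pivot -2/11 → sign −
step 4: pivot -3 → sign −
signature = (1, 4, 0)

Answer: (1, 4, 0)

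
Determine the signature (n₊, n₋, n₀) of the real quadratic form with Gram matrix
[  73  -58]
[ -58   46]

Answer: (1, 1, 0)

Derivation:
step 0: pivot 73 → sign +
step 1: pivot -6/73 → sign −
signature = (1, 1, 0)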